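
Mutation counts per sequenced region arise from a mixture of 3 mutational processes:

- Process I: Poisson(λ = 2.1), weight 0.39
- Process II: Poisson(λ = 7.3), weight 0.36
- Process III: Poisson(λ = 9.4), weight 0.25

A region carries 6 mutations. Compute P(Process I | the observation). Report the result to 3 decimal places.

Posterior ∝ prior × likelihood, so P(k | x) ∝ w_k f_k(x); normalise over all components.
Poisson probabilities:
  f_I = e^(−2.1)·2.1^6/6! = 0.014587
  f_II = e^(−7.3)·7.3^6/6! = 0.141989
  f_III = e^(−9.4)·9.4^6/6! = 0.0792623
Unnormalised posteriors:
  w_I·f_I = 0.39 × 0.014587 = 0.00568892
  w_II·f_II = 0.36 × 0.141989 = 0.0511161
  w_III·f_III = 0.25 × 0.0792623 = 0.0198156
Evidence: 0.00568892 + 0.0511161 + 0.0198156 = 0.0766206
So the posterior for Process I is 0.00568892 / 0.0766206 ≈ 0.074.

0.074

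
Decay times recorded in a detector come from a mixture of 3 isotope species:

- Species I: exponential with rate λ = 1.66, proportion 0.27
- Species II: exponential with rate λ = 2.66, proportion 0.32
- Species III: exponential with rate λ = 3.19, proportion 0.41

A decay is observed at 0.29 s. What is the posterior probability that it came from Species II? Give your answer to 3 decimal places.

0.331

By Bayes' theorem, P(k | x) = w_k f_k(x) / Σ_j w_j f_j(x).
Evaluate each component's likelihood at the observed value:
  p_I = 1.66·e^(−1.66·0.29) = 1.66·e^(−0.4814) = 1.02574
  p_II = 2.66·e^(−2.66·0.29) = 2.66·e^(−0.7714) = 1.22989
  p_III = 3.19·e^(−3.19·0.29) = 3.19·e^(−0.9251) = 1.26481
Multiply by the mixture weights:
  w_I·p_I = 0.27 × 1.02574 = 0.276951
  w_II·p_II = 0.32 × 1.22989 = 0.393565
  w_III·p_III = 0.41 × 1.26481 = 0.518572
Marginal: 0.276951 + 0.393565 + 0.518572 = 1.18909
Responsibility of Species II: 0.393565 / 1.18909 ≈ 0.331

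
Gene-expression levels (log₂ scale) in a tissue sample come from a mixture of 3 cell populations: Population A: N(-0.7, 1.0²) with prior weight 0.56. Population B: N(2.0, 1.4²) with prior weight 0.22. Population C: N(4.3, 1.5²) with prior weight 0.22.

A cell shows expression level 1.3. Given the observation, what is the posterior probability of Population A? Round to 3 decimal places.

P(component k | x) = π_k·f_k(x) / marginal(x), where marginal(x) = Σ_j π_j·f_j(x).
Component likelihoods at x = 1.3:
  f_A = 0.053991
  f_B = 0.251475
  f_C = 0.035994
Prior × likelihood for each component:
  π_A·f_A = 0.56 × 0.053991 = 0.0302349
  π_B·f_B = 0.22 × 0.251475 = 0.0553246
  π_C·f_C = 0.22 × 0.035994 = 0.00791868
Marginal: 0.0302349 + 0.0553246 + 0.00791868 = 0.0934782
Responsibility of Population A: 0.0302349 / 0.0934782 ≈ 0.323

0.323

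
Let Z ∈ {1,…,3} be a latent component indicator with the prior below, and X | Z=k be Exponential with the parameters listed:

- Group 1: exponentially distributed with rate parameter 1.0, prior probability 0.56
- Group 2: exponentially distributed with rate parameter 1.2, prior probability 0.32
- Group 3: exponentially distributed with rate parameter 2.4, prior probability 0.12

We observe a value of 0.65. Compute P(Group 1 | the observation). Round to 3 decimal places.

0.553

By Bayes' theorem, P(k | x) = w_k f_k(x) / Σ_j w_j f_j(x).
Component likelihoods at x = 0.65:
  p_1 = 0.522046
  p_2 = 0.550087
  p_3 = 0.504327
Multiply by the mixture weights:
  w_1·p_1 = 0.56 × 0.522046 = 0.292346
  w_2·p_2 = 0.32 × 0.550087 = 0.176028
  w_3·p_3 = 0.12 × 0.504327 = 0.0605192
Sum: 0.292346 + 0.176028 + 0.0605192 = 0.528893
P(Group 1 | data) = 0.292346 / 0.528893 ≈ 0.553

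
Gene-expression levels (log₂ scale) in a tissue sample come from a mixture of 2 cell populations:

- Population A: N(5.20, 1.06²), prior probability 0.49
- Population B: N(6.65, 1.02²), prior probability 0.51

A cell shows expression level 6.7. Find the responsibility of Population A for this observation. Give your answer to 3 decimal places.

0.254

P(component k | x) = P(Z=k)·f_k(x) / marginal(x), where marginal(x) = Σ_j P(Z=j)·f_j(x).
Evaluate each component's likelihood at the observed value:
  f_A = (1/(1.06·√(2π)))·exp(−(6.7−5.20)²/(2·1.06²)) = 0.376361·exp(-1.00125) = 0.138283
  f_B = (1/(1.02·√(2π)))·exp(−(6.7−6.65)²/(2·1.02²)) = 0.391120·exp(-0.00120) = 0.39065
Multiply by the mixture weights:
  P(Z=A)·f_A = 0.49 × 0.138283 = 0.0677586
  P(Z=B)·f_B = 0.51 × 0.39065 = 0.199232
Normaliser: 0.0677586 + 0.199232 = 0.26699
P(Population A | 6.7) = 0.0677586 / 0.26699 ≈ 0.254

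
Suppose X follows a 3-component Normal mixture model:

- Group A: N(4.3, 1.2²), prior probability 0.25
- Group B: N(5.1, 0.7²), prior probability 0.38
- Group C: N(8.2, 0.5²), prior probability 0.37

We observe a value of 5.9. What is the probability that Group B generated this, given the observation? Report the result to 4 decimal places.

0.7673

The responsibility of component k is π_k f_k(x) divided by Σ_j π_j f_j(x).
Normal densities:
  L_A = (1/(1.2·√(2π)))·exp(−(5.9−4.3)²/(2·1.2²)) = 0.332452·exp(-0.88889) = 0.136675
  L_B = (1/(0.7·√(2π)))·exp(−(5.9−5.1)²/(2·0.7²)) = 0.569918·exp(-0.65306) = 0.296614
  L_C = (1/(0.5·√(2π)))·exp(−(5.9−8.2)²/(2·0.5²)) = 0.797885·exp(-10.58000) = 2.02817e-05
Prior × likelihood for each component:
  π_A·L_A = 0.25 × 0.136675 = 0.0341688
  π_B·L_B = 0.38 × 0.296614 = 0.112713
  π_C·L_C = 0.37 × 2.02817e-05 = 7.50423e-06
Marginal: 0.0341688 + 0.112713 + 7.50423e-06 = 0.146889
P(Group B | 5.9) ≈ 0.7673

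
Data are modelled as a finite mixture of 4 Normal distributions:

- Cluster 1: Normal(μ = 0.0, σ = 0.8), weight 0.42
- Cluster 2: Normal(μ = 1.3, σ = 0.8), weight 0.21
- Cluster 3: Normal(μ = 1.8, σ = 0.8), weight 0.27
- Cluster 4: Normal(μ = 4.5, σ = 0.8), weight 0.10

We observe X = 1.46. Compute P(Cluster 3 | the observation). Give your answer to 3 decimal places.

The responsibility of component k is π_k f_k(x) divided by Σ_j π_j f_j(x).
Normal densities:
  p_1 = (1/(0.8·√(2π)))·exp(−(1.46−0.0)²/(2·0.8²)) = 0.498678·exp(-1.66531) = 0.0943157
  p_2 = (1/(0.8·√(2π)))·exp(−(1.46−1.3)²/(2·0.8²)) = 0.498678·exp(-0.02000) = 0.488803
  p_3 = (1/(0.8·√(2π)))·exp(−(1.46−1.8)²/(2·0.8²)) = 0.498678·exp(-0.09031) = 0.455615
  p_4 = (1/(0.8·√(2π)))·exp(−(1.46−4.5)²/(2·0.8²)) = 0.498678·exp(-7.22000) = 0.000364934
Unnormalised posteriors:
  π_1·p_1 = 0.42 × 0.0943157 = 0.0396126
  π_2·p_2 = 0.21 × 0.488803 = 0.102649
  π_3·p_3 = 0.27 × 0.455615 = 0.123016
  π_4·p_4 = 0.10 × 0.000364934 = 3.64934e-05
Denominator: 0.0396126 + 0.102649 + 0.123016 + 3.64934e-05 = 0.265314
P(Cluster 3 | data) ≈ 0.464

0.464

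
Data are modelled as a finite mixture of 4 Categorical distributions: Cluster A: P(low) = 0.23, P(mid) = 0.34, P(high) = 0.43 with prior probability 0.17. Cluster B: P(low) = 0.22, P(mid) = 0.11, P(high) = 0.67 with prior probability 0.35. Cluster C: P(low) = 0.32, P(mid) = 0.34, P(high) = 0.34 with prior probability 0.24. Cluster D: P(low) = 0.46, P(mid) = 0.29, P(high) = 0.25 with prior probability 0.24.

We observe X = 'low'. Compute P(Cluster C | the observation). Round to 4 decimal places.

Posterior ∝ prior × likelihood, so P(k | x) ∝ π_k f_k(x); normalise over all components.
Evaluate each component's likelihood at the observed value:
  p_A = P(low | comp) = 0.23
  p_B = P(low | comp) = 0.22
  p_C = P(low | comp) = 0.32
  p_D = P(low | comp) = 0.46
Unnormalised posteriors:
  π_A·p_A = 0.17 × 0.23 = 0.0391
  π_B·p_B = 0.35 × 0.22 = 0.077
  π_C·p_C = 0.24 × 0.32 = 0.0768
  π_D·p_D = 0.24 × 0.46 = 0.1104
Evidence: 0.0391 + 0.077 + 0.0768 + 0.1104 = 0.3033
So the posterior for Cluster C is 0.0768 / 0.3033 ≈ 0.2532.

0.2532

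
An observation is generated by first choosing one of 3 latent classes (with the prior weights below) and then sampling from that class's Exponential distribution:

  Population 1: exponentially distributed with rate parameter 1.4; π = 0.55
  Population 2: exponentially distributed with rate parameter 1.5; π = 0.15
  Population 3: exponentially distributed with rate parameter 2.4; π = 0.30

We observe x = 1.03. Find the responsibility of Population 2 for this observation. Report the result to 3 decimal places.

0.165

Apply Bayes' rule: the posterior for each component is proportional to its prior times its likelihood at x.
Evaluate each component's likelihood at the observed value:
  p_1 = 1.4·e^(−1.4·1.03) = 1.4·e^(−1.4420) = 0.331036
  p_2 = 1.5·e^(−1.5·1.03) = 1.5·e^(−1.5450) = 0.319968
  p_3 = 2.4·e^(−2.4·1.03) = 2.4·e^(−2.4720) = 0.202598
Unnormalised posteriors:
  π_1·p_1 = 0.55 × 0.331036 = 0.18207
  π_2·p_2 = 0.15 × 0.319968 = 0.0479952
  π_3·p_3 = 0.30 × 0.202598 = 0.0607794
Evidence: 0.18207 + 0.0479952 + 0.0607794 = 0.290844
P(Population 2 | the observation) = 0.0479952 / 0.290844 ≈ 0.165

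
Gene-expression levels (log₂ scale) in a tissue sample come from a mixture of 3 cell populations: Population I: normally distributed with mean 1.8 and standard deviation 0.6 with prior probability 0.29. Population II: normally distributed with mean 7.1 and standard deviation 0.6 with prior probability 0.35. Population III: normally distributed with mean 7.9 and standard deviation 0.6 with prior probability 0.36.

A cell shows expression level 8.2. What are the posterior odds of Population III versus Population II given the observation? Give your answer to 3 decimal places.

4.873

Posterior odds = (w_i f_i(x)) / (w_j f_j(x)); the normalising sum cancels.
Evaluate each component's likelihood at the observed value:
  p_I = (1/(0.6·√(2π)))·exp(−(8.2−1.8)²/(2·0.6²)) = 0.664904·exp(-56.88889) = 1.30686e-25
  p_II = (1/(0.6·√(2π)))·exp(−(8.2−7.1)²/(2·0.6²)) = 0.664904·exp(-1.68056) = 0.123852
  p_III = (1/(0.6·√(2π)))·exp(−(8.2−7.9)²/(2·0.6²)) = 0.664904·exp(-0.12500) = 0.586776
0.211239 / 0.0433482 ≈ 4.873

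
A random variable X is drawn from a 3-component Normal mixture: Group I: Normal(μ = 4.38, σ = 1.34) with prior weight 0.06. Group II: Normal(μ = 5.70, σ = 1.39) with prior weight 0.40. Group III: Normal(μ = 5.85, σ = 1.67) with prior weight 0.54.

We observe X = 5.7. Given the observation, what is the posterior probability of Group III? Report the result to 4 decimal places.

0.5053

By Bayes' theorem, P(k | x) = π_k f_k(x) / Σ_j π_j f_j(x).
Component likelihoods at x = 5.7:
  f_I = 0.18327
  f_II = 0.287009
  f_III = 0.237926
Multiply by the mixture weights:
  π_I·f_I = 0.06 × 0.18327 = 0.0109962
  π_II·f_II = 0.40 × 0.287009 = 0.114804
  π_III·f_III = 0.54 × 0.237926 = 0.12848
Evidence: 0.0109962 + 0.114804 + 0.12848 = 0.25428
P(Group III | 5.7) ≈ 0.5053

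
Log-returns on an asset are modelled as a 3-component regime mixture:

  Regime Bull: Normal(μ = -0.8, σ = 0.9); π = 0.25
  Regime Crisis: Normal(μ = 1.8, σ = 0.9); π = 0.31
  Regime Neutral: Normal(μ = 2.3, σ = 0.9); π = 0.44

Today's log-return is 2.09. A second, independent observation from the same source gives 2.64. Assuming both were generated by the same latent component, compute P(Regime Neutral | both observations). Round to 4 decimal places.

0.6768

The responsibility of component k is π_k f_k(x) divided by Σ_j π_j f_j(x).
Since both observations come from the same component, the likelihood for component k is f_k(x₁)·f_k(x₂).
  L_Bull = [0.0025563] × [0.000298044] = 7.61889e-07
  L_Crisis = [0.420845] × [0.286753] = 0.120679
  L_Neutral = [0.431365] × [0.412741] = 0.178042
Weight by the priors:
  π_Bull·L_Bull = 0.25 × 7.61889e-07 = 1.90472e-07
  π_Crisis·L_Crisis = 0.31 × 0.120679 = 0.0374103
  π_Neutral·L_Neutral = 0.44 × 0.178042 = 0.0783384
Marginal: 1.90472e-07 + 0.0374103 + 0.0783384 = 0.115749
P(Regime Neutral | x₁, x₂) = 0.0783384 / 0.115749 ≈ 0.6768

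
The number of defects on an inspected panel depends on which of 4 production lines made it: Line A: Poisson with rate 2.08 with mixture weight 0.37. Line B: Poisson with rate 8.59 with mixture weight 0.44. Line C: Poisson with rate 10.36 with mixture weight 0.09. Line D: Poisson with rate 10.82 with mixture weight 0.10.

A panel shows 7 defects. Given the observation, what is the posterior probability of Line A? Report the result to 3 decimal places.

0.022

P(component k | x) = w_k·f_k(x) / marginal(x), where marginal(x) = Σ_j w_j·f_j(x).
Evaluate each component's likelihood at the observed value:
  p_A = 0.00417523
  p_B = 0.12733
  p_C = 0.0805002
  p_D = 0.0688801
Unnormalised posteriors:
  w_A·p_A = 0.37 × 0.00417523 = 0.00154483
  w_B·p_B = 0.44 × 0.12733 = 0.0560254
  w_C·p_C = 0.09 × 0.0805002 = 0.00724502
  w_D·p_D = 0.10 × 0.0688801 = 0.00688801
Sum: 0.00154483 + 0.0560254 + 0.00724502 + 0.00688801 = 0.0717032
So the posterior for Line A is 0.00154483 / 0.0717032 ≈ 0.022.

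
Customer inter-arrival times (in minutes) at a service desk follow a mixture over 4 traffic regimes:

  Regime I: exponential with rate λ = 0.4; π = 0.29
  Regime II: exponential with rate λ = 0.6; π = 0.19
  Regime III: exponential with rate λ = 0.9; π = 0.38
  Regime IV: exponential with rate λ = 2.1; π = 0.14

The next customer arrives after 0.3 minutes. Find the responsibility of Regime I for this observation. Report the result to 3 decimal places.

P(component k | x) = w_k·f_k(x) / marginal(x), where marginal(x) = Σ_j w_j·f_j(x).
Evaluate each component's likelihood at the observed value:
  L_I = 0.354768
  L_II = 0.501162
  L_III = 0.687042
  L_IV = 1.11844
Prior × likelihood for each component:
  w_I·L_I = 0.29 × 0.354768 = 0.102883
  w_II·L_II = 0.19 × 0.501162 = 0.0952208
  w_III·L_III = 0.38 × 0.687042 = 0.261076
  w_IV·L_IV = 0.14 × 1.11844 = 0.156582
Sum: 0.102883 + 0.0952208 + 0.261076 + 0.156582 = 0.615761
So the posterior for Regime I is 0.102883 / 0.615761 ≈ 0.167.

0.167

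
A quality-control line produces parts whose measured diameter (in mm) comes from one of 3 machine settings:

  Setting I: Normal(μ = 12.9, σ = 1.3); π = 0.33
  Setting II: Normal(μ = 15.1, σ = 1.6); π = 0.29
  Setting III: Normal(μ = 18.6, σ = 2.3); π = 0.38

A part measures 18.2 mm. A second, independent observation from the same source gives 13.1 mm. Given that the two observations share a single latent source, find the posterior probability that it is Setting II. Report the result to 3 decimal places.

By Bayes' theorem, P(k | x) = P(Z=k) f_k(x) / Σ_j P(Z=j) f_j(x).
Since both observations come from the same component, the likelihood for component k is f_k(x₁)·f_k(x₂).
  p_I = [(1/(1.3·√(2π)))·exp(−(18.2−12.9)²/(2·1.3²)) = 0.306879·exp(-8.31065) = 7.54565e-05] × [0.303268] = 2.28836e-05
  p_II = [(1/(1.6·√(2π)))·exp(−(18.2−15.1)²/(2·1.6²)) = 0.249339·exp(-1.87695) = 0.0381628] × [0.114156] = 0.00435649
  p_III = [(1/(2.3·√(2π)))·exp(−(18.2−18.6)²/(2·2.3²)) = 0.173453·exp(-0.01512) = 0.17085] × [0.00994171] = 0.00169854
Prior × likelihood for each component:
  P(Z=I)·p_I = 0.33 × 2.28836e-05 = 7.55158e-06
  P(Z=II)·p_II = 0.29 × 0.00435649 = 0.00126338
  P(Z=III)·p_III = 0.38 × 0.00169854 = 0.000645445
Sum: 7.55158e-06 + 0.00126338 + 0.000645445 = 0.00191638
P(Setting II | data) ≈ 0.659

0.659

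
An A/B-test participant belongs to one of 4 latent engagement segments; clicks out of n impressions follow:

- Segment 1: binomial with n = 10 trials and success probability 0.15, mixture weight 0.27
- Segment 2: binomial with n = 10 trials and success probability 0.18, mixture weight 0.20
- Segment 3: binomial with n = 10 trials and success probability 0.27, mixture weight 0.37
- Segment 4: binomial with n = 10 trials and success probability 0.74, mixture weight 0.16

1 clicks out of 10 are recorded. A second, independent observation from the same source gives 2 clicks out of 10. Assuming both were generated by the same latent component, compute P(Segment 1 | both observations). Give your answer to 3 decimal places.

0.436

Posterior ∝ prior × likelihood, so P(k | x) ∝ P(Z=k) f_k(x); normalise over all components.
Since both observations come from the same component, the likelihood for component k is f_k(x₁)·f_k(x₂).
  f_1 = [0.347425] × [0.275897] = 0.0958535
  f_2 = [0.301715] × [0.298036] = 0.0899219
  f_3 = [0.158953] × [0.264559] = 0.0420526
  f_4 = [4.01783e-05] × [0.000514592] = 2.06754e-08
Unnormalised posteriors:
  P(Z=1)·f_1 = 0.27 × 0.0958535 = 0.0258804
  P(Z=2)·f_2 = 0.20 × 0.0899219 = 0.0179844
  P(Z=3)·f_3 = 0.37 × 0.0420526 = 0.0155594
  P(Z=4)·f_4 = 0.16 × 2.06754e-08 = 3.30807e-09
Marginal: 0.0258804 + 0.0179844 + 0.0155594 + 3.30807e-09 = 0.0594243
P(Segment 1 | data) ≈ 0.436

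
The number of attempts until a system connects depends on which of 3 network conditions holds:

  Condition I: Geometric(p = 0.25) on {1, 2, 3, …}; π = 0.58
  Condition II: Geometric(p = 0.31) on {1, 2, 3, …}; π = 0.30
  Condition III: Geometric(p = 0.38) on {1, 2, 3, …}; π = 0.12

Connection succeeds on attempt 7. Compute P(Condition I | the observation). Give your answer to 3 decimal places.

0.671

By Bayes' theorem, P(k | x) = w_k f_k(x) / Σ_j w_j f_j(x).
Geometric probabilities:
  f_I = 0.0444946
  f_II = 0.0334546
  f_III = 0.0215841
Prior × likelihood for each component:
  w_I·f_I = 0.58 × 0.0444946 = 0.0258069
  w_II·f_II = 0.30 × 0.0334546 = 0.0100364
  w_III·f_III = 0.12 × 0.0215841 = 0.00259009
Marginal: 0.0258069 + 0.0100364 + 0.00259009 = 0.0384334
P(Condition I | data) ≈ 0.671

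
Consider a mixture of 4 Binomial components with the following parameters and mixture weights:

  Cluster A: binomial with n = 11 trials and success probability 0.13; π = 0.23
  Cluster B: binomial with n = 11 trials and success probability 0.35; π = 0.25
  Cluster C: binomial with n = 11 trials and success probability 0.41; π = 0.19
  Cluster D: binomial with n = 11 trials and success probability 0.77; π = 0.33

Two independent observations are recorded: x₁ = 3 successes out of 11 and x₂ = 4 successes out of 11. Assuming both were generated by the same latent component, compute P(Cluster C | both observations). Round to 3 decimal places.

0.334

Posterior ∝ prior × likelihood, so P(k | x) ∝ π_k f_k(x); normalise over all components.
Since both observations come from the same component, the likelihood for component k is f_k(x₁)·f_k(x₂).
  L_A = [0.118978] × [0.0355568] = 0.00423048
  L_B = [0.225421] × [0.242761] = 0.0547236
  L_C = [0.166975] × [0.232067] = 0.0387494
  L_D = [0.000589901] × [0.00394977] = 2.32997e-06
Multiply by the mixture weights:
  π_A·L_A = 0.23 × 0.00423048 = 0.000973012
  π_B·L_B = 0.25 × 0.0547236 = 0.0136809
  π_C·L_C = 0.19 × 0.0387494 = 0.00736239
  π_D·L_D = 0.33 × 2.32997e-06 = 7.6889e-07
Normaliser: 0.000973012 + 0.0136809 + 0.00736239 + 7.6889e-07 = 0.0220171
So the posterior for Cluster C is 0.00736239 / 0.0220171 ≈ 0.334.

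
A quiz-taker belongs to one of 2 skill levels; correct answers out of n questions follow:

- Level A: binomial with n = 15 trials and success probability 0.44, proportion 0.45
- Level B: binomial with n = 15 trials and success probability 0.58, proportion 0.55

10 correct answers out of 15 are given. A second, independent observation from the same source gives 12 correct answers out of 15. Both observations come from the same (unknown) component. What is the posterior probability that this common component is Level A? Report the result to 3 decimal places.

The responsibility of component k is w_k f_k(x) divided by Σ_j w_j f_j(x).
Since both observations come from the same component, the likelihood for component k is f_k(x₁)·f_k(x₂).
  f_A = [C(15,10)·0.44^10·0.56^5 = 3003·0.000271974·0.0550732 = 0.0449803] × [0.00420734] = 0.000189247
  f_B = [C(15,10)·0.58^10·0.42^5 = 3003·0.00430804·0.0130691 = 0.169076] × [0.0488534] = 0.00825994
Unnormalised posteriors:
  w_A·f_A = 0.45 × 0.000189247 = 8.51613e-05
  w_B·f_B = 0.55 × 0.00825994 = 0.00454297
Denominator: 8.51613e-05 + 0.00454297 = 0.00462813
So the posterior for Level A is 8.51613e-05 / 0.00462813 ≈ 0.018.

0.018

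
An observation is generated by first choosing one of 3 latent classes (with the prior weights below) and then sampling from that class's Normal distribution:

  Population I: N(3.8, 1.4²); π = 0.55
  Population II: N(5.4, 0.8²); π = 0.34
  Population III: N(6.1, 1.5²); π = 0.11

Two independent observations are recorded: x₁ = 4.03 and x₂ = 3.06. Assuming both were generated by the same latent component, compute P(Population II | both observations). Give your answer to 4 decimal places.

0.0069

P(component k | x) = w_k·f_k(x) / marginal(x), where marginal(x) = Σ_j w_j·f_j(x).
Since both observations come from the same component, the likelihood for component k is f_k(x₁)·f_k(x₂).
  L_I = [(1/(1.4·√(2π)))·exp(−(4.03−3.8)²/(2·1.4²)) = 0.284959·exp(-0.01349) = 0.281139] × [0.247807] = 0.0696683
  L_II = [(1/(0.8·√(2π)))·exp(−(4.03−5.4)²/(2·0.8²)) = 0.498678·exp(-1.46633) = 0.115081] × [0.00691815] = 0.000796144
  L_III = [(1/(1.5·√(2π)))·exp(−(4.03−6.1)²/(2·1.5²)) = 0.265962·exp(-0.95220) = 0.102632] × [0.0341125] = 0.00350104
Weight by the priors:
  w_I·L_I = 0.55 × 0.0696683 = 0.0383175
  w_II·L_II = 0.34 × 0.000796144 = 0.000270689
  w_III·L_III = 0.11 × 0.00350104 = 0.000385114
Sum: 0.0383175 + 0.000270689 + 0.000385114 = 0.0389734
P(Population II | x₁, x₂) ≈ 0.0069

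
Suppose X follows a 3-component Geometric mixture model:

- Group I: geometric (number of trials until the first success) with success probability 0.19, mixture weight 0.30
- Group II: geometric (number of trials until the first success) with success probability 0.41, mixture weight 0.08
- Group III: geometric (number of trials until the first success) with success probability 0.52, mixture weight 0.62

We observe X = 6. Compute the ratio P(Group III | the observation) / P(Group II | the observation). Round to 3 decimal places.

3.503

Posterior odds = (π_i f_i(x)) / (π_j f_j(x)); the normalising sum cancels.
Evaluate each component's likelihood at the observed value:
  f_I = 0.0662489
  f_II = 0.0293119
  f_III = 0.0132498
Odds = (0.62/0.08) × (0.0132498/0.0293119) = 7.75 × 0.452028 ≈ 3.503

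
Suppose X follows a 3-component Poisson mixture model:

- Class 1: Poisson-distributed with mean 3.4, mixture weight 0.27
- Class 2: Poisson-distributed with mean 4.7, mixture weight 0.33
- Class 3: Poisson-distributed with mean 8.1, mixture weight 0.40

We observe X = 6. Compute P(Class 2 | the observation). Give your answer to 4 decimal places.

P(component k | x) = π_k·f_k(x) / marginal(x), where marginal(x) = Σ_j π_j·f_j(x).
Evaluate each component's likelihood at the observed value:
  f_1 = 0.0716044
  f_2 = 0.136167
  f_3 = 0.119067
Unnormalised posteriors:
  π_1·f_1 = 0.27 × 0.0716044 = 0.0193332
  π_2·f_2 = 0.33 × 0.136167 = 0.044935
  π_3·f_3 = 0.40 × 0.119067 = 0.0476269
Normaliser: 0.0193332 + 0.044935 + 0.0476269 = 0.111895
So the posterior for Class 2 is 0.044935 / 0.111895 ≈ 0.4016.

0.4016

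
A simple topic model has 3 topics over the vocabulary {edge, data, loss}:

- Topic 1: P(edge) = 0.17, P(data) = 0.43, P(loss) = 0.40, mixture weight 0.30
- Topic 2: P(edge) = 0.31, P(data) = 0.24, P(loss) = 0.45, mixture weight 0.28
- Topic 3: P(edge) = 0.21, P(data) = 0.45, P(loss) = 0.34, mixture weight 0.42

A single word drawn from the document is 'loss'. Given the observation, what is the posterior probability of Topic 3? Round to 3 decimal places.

P(component k | x) = π_k·f_k(x) / marginal(x), where marginal(x) = Σ_j π_j·f_j(x).
Component likelihoods at x = 'loss':
  p_1 = 0.4
  p_2 = 0.45
  p_3 = 0.34
Unnormalised posteriors:
  π_1·p_1 = 0.30 × 0.4 = 0.12
  π_2·p_2 = 0.28 × 0.45 = 0.126
  π_3·p_3 = 0.42 × 0.34 = 0.1428
Normaliser: 0.12 + 0.126 + 0.1428 = 0.3888
P(Topic 3 | data) ≈ 0.367

0.367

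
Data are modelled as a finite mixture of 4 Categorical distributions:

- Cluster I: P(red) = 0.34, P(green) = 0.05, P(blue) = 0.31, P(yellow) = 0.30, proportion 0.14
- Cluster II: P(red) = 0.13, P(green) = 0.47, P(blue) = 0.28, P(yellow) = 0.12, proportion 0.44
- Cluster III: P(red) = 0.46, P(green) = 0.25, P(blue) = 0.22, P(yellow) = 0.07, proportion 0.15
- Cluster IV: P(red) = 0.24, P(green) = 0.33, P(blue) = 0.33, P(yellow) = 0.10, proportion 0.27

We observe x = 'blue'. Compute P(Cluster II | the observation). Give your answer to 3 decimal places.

Posterior ∝ prior × likelihood, so P(k | x) ∝ P(Z=k) f_k(x); normalise over all components.
Evaluate each component's likelihood at the observed value:
  f_I = P(blue | comp) = 0.31
  f_II = P(blue | comp) = 0.28
  f_III = P(blue | comp) = 0.22
  f_IV = P(blue | comp) = 0.33
Prior × likelihood for each component:
  P(Z=I)·f_I = 0.14 × 0.31 = 0.0434
  P(Z=II)·f_II = 0.44 × 0.28 = 0.1232
  P(Z=III)·f_III = 0.15 × 0.22 = 0.033
  P(Z=IV)·f_IV = 0.27 × 0.33 = 0.0891
Sum: 0.0434 + 0.1232 + 0.033 + 0.0891 = 0.2887
Responsibility of Cluster II: 0.1232 / 0.2887 ≈ 0.427

0.427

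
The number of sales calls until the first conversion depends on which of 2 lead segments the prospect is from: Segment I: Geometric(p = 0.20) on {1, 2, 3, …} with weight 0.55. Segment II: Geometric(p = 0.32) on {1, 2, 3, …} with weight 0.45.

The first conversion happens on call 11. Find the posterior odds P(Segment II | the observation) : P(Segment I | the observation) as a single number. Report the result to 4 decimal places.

0.2577

The posterior odds equal the prior odds times the likelihood ratio: (P(Z=i)/P(Z=j))·(f_i(x)/f_j(x)).
Component likelihoods at x = 11:
  L_I = 0.0214748
  L_II = 0.00676455
Posterior odds = (P(Z=II)·L_II) / (P(Z=I)·L_I) = (0.45·0.00676455) / (0.55·0.0214748) = 0.00304405 / 0.0118112 ≈ 0.2577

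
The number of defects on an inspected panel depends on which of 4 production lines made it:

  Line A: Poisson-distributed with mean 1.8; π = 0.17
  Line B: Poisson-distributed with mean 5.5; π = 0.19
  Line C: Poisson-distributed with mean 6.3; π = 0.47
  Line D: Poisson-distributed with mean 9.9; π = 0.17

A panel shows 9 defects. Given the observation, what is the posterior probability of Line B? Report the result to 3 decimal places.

0.144

Posterior ∝ prior × likelihood, so P(k | x) ∝ w_k f_k(x); normalise over all components.
Evaluate each component's likelihood at the observed value:
  f_A = 9.03565e-05
  f_B = 0.0518659
  f_C = 0.0791128
  f_D = 0.12631
Prior × likelihood for each component:
  w_A·f_A = 0.17 × 9.03565e-05 = 1.53606e-05
  w_B·f_B = 0.19 × 0.0518659 = 0.00985451
  w_C·f_C = 0.47 × 0.0791128 = 0.037183
  w_D·f_D = 0.17 × 0.12631 = 0.0214727
Marginal: 1.53606e-05 + 0.00985451 + 0.037183 + 0.0214727 = 0.0685256
So the posterior for Line B is 0.00985451 / 0.0685256 ≈ 0.144.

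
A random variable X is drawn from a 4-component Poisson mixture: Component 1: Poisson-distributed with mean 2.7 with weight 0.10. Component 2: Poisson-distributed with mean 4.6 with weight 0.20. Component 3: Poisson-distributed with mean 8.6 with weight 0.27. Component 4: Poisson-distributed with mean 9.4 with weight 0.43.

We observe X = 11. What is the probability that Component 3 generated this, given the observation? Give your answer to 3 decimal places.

The responsibility of component k is w_k f_k(x) divided by Σ_j w_j f_j(x).
Component likelihoods at x = 11:
  L_1 = e^(−2.7)·2.7^11/11! = 9.35946e-05
  L_2 = e^(−4.6)·4.6^11/11! = 0.00491389
  L_3 = e^(−8.6)·8.6^11/11! = 0.0877798
  L_4 = e^(−9.4)·9.4^11/11! = 0.104926
Weight by the priors:
  w_1·L_1 = 0.10 × 9.35946e-05 = 9.35946e-06
  w_2·L_2 = 0.20 × 0.00491389 = 0.000982779
  w_3·L_3 = 0.27 × 0.0877798 = 0.0237006
  w_4·L_4 = 0.43 × 0.104926 = 0.0451181
Sum: 9.35946e-06 + 0.000982779 + 0.0237006 + 0.0451181 = 0.0698108
P(Component 3 | data) ≈ 0.339

0.339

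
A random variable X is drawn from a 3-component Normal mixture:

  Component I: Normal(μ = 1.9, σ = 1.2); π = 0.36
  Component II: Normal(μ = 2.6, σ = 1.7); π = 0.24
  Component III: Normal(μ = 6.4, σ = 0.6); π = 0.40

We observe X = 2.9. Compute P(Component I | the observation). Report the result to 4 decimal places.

P(component k | x) = π_k·f_k(x) / marginal(x), where marginal(x) = Σ_j π_j·f_j(x).
Component likelihoods at x = 2.9:
  f_I = (1/(1.2·√(2π)))·exp(−(2.9−1.9)²/(2·1.2²)) = 0.332452·exp(-0.34722) = 0.234927
  f_II = (1/(1.7·√(2π)))·exp(−(2.9−2.6)²/(2·1.7²)) = 0.234672·exp(-0.01557) = 0.231046
  f_III = (1/(0.6·√(2π)))·exp(−(2.9−6.4)²/(2·0.6²)) = 0.664904·exp(-17.01389) = 2.71469e-08
Multiply by the mixture weights:
  π_I·f_I = 0.36 × 0.234927 = 0.0845736
  π_II·f_II = 0.24 × 0.231046 = 0.0554511
  π_III·f_III = 0.40 × 2.71469e-08 = 1.08588e-08
Sum: 0.0845736 + 0.0554511 + 1.08588e-08 = 0.140025
Responsibility of Component I: 0.0845736 / 0.140025 ≈ 0.6040

0.6040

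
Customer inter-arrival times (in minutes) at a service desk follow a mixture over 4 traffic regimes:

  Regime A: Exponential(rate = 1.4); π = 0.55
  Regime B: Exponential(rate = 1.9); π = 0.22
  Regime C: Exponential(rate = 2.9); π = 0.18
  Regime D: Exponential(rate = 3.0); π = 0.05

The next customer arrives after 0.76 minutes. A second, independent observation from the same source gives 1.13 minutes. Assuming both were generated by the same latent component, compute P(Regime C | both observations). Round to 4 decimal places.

The responsibility of component k is P(Z=k) f_k(x) divided by Σ_j P(Z=j) f_j(x).
Since both observations come from the same component, the likelihood for component k is f_k(x₁)·f_k(x₂).
  p_A = [1.4·e^(−1.4·0.76) = 1.4·e^(−1.0640) = 0.483102] × [0.287789] = 0.139031
  p_B = [1.9·e^(−1.9·0.76) = 1.9·e^(−1.4440) = 0.448366] × [0.221985] = 0.0995304
  p_C = [2.9·e^(−2.9·0.76) = 2.9·e^(−2.2040) = 0.320046] × [0.10945] = 0.035029
  p_D = [3.0·e^(−3.0·0.76) = 3.0·e^(−2.2800) = 0.306853] × [0.101126] = 0.0310308
Weight by the priors:
  P(Z=A)·p_A = 0.55 × 0.139031 = 0.0764673
  P(Z=B)·p_B = 0.22 × 0.0995304 = 0.0218967
  P(Z=C)·p_C = 0.18 × 0.035029 = 0.00630522
  P(Z=D)·p_D = 0.05 × 0.0310308 = 0.00155154
Evidence: 0.0764673 + 0.0218967 + 0.00630522 + 0.00155154 = 0.106221
P(Regime C | x₁, x₂) = 0.00630522 / 0.106221 ≈ 0.0594

0.0594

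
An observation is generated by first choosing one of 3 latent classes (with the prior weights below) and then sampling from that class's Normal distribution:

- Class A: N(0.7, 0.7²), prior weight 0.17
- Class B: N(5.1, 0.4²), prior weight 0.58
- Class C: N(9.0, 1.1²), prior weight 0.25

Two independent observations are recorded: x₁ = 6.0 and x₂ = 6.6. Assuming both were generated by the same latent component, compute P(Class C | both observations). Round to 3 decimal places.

0.645

The responsibility of component k is P(Z=k) f_k(x) divided by Σ_j P(Z=j) f_j(x).
Since both observations come from the same component, the likelihood for component k is f_k(x₁)·f_k(x₂).
  p_A = [(1/(0.7·√(2π)))·exp(−(6.0−0.7)²/(2·0.7²)) = 0.569918·exp(-28.66327) = 2.03008e-13] × [2.13548e-16] = 4.3352e-29
  p_B = [(1/(0.4·√(2π)))·exp(−(6.0−5.1)²/(2·0.4²)) = 0.997356·exp(-2.53125) = 0.0793491] × [0.000881489] = 6.99454e-05
  p_C = [(1/(1.1·√(2π)))·exp(−(6.0−9.0)²/(2·1.1²)) = 0.362675·exp(-3.71901) = 0.00879777] × [0.0335602] = 0.000295255
Prior × likelihood for each component:
  P(Z=A)·p_A = 0.17 × 4.3352e-29 = 7.36983e-30
  P(Z=B)·p_B = 0.58 × 6.99454e-05 = 4.05683e-05
  P(Z=C)·p_C = 0.25 × 0.000295255 = 7.38138e-05
Sum: 7.36983e-30 + 4.05683e-05 + 7.38138e-05 = 0.000114382
P(Class C | x₁, x₂) = 7.38138e-05 / 0.000114382 ≈ 0.645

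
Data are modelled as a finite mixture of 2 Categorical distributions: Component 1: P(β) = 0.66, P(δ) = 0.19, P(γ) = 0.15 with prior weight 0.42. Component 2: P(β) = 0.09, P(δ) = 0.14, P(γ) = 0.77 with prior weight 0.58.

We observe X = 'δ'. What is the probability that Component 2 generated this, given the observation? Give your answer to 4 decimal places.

P(component k | x) = π_k·f_k(x) / marginal(x), where marginal(x) = Σ_j π_j·f_j(x).
Component likelihoods at x = 'δ':
  L_1 = P(δ | comp) = 0.19
  L_2 = P(δ | comp) = 0.14
Weight by the priors:
  π_1·L_1 = 0.42 × 0.19 = 0.0798
  π_2·L_2 = 0.58 × 0.14 = 0.0812
Evidence: 0.0798 + 0.0812 = 0.161
Responsibility of Component 2: 0.0812 / 0.161 ≈ 0.5043

0.5043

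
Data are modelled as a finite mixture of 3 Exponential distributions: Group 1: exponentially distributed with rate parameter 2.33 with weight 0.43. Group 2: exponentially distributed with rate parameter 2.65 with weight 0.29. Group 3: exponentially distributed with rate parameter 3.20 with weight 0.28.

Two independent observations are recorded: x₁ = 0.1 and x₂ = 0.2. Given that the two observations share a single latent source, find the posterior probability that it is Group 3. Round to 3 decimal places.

0.345

P(component k | x) = w_k·f_k(x) / marginal(x), where marginal(x) = Σ_j w_j·f_j(x).
Since both observations come from the same component, the likelihood for component k is f_k(x₁)·f_k(x₂).
  L_1 = [1.84572] × [1.46209] = 2.69861
  L_2 = [2.0331] × [1.5598] = 3.17123
  L_3 = [2.32368] × [1.68734] = 3.92082
Prior × likelihood for each component:
  w_1·L_1 = 0.43 × 2.69861 = 1.1604
  w_2·L_2 = 0.29 × 3.17123 = 0.919656
  w_3·L_3 = 0.28 × 3.92082 = 1.09783
Marginal: 1.1604 + 0.919656 + 1.09783 = 3.17789
Responsibility of Group 3: 1.09783 / 3.17789 ≈ 0.345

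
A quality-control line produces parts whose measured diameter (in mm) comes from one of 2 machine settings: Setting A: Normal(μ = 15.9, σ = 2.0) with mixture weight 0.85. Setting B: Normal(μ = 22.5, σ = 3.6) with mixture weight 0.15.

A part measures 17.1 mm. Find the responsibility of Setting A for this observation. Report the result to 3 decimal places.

By Bayes' theorem, P(k | x) = π_k f_k(x) / Σ_j π_j f_j(x).
Component likelihoods at x = 17.1 mm:
  f_A = (1/(2.0·√(2π)))·exp(−(17.1−15.9)²/(2·2.0²)) = 0.199471·exp(-0.18000) = 0.166612
  f_B = (1/(3.6·√(2π)))·exp(−(17.1−22.5)²/(2·3.6²)) = 0.110817·exp(-1.12500) = 0.0359771
Unnormalised posteriors:
  π_A·f_A = 0.85 × 0.166612 = 0.14162
  π_B·f_B = 0.15 × 0.0359771 = 0.00539657
Marginal: 0.14162 + 0.00539657 = 0.147017
Responsibility of Setting A: 0.14162 / 0.147017 ≈ 0.963

0.963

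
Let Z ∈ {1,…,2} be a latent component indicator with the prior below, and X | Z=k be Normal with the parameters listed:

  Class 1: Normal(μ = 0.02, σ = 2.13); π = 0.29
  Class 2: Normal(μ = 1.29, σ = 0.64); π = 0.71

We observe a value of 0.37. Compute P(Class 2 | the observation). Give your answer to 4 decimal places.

The responsibility of component k is π_k f_k(x) divided by Σ_j π_j f_j(x).
Normal densities:
  L_1 = 0.184785
  L_2 = 0.221828
Prior × likelihood for each component:
  π_1·L_1 = 0.29 × 0.184785 = 0.0535877
  π_2·L_2 = 0.71 × 0.221828 = 0.157498
Normaliser: 0.0535877 + 0.157498 = 0.211085
P(Class 2 | x) ≈ 0.7461

0.7461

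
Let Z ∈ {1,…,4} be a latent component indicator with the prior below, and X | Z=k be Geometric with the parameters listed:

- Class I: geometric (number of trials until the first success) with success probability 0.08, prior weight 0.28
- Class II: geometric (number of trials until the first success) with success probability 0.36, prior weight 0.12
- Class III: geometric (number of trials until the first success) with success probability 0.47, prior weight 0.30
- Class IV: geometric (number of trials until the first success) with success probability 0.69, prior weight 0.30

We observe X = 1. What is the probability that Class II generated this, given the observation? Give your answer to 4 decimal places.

Posterior ∝ prior × likelihood, so P(k | x) ∝ w_k f_k(x); normalise over all components.
Component likelihoods at x = 1:
  p_I = 0.08·(1−0.08)^0 = 0.08·1 = 0.08
  p_II = 0.36·(1−0.36)^0 = 0.36·1 = 0.36
  p_III = 0.47·(1−0.47)^0 = 0.47·1 = 0.47
  p_IV = 0.69·(1−0.69)^0 = 0.69·1 = 0.69
Unnormalised posteriors:
  w_I·p_I = 0.28 × 0.08 = 0.0224
  w_II·p_II = 0.12 × 0.36 = 0.0432
  w_III·p_III = 0.30 × 0.47 = 0.141
  w_IV·p_IV = 0.30 × 0.69 = 0.207
Sum: 0.0224 + 0.0432 + 0.141 + 0.207 = 0.4136
P(Class II | x) ≈ 0.1044

0.1044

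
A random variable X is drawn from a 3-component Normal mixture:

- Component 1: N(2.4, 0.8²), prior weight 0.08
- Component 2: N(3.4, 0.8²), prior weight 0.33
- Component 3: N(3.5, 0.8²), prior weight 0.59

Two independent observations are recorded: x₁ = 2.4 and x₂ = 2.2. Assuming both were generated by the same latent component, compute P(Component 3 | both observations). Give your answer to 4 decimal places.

Posterior ∝ prior × likelihood, so P(k | x) ∝ π_k f_k(x); normalise over all components.
Since both observations come from the same component, the likelihood for component k is f_k(x₁)·f_k(x₂).
  f_1 = [0.498678] × [0.483335] = 0.241029
  f_2 = [0.228311] × [0.161897] = 0.0369629
  f_3 = [0.193765] × [0.133173] = 0.0258043
Weight by the priors:
  π_1·f_1 = 0.08 × 0.241029 = 0.0192823
  π_2·f_2 = 0.33 × 0.0369629 = 0.0121978
  π_3·f_3 = 0.59 × 0.0258043 = 0.0152245
Sum: 0.0192823 + 0.0121978 + 0.0152245 = 0.0467046
Responsibility of Component 3: 0.0152245 / 0.0467046 ≈ 0.3260

0.3260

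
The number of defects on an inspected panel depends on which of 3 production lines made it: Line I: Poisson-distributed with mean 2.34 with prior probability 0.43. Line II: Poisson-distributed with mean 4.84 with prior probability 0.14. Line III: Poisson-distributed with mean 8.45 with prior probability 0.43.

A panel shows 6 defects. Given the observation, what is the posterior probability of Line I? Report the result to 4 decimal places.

0.1247

Posterior ∝ prior × likelihood, so P(k | x) ∝ π_k f_k(x); normalise over all components.
Poisson probabilities:
  p_I = 0.0219641
  p_II = 0.141174
  p_III = 0.108148
Prior × likelihood for each component:
  π_I·p_I = 0.43 × 0.0219641 = 0.00944457
  π_II·p_II = 0.14 × 0.141174 = 0.0197643
  π_III·p_III = 0.43 × 0.108148 = 0.0465037
Sum: 0.00944457 + 0.0197643 + 0.0465037 = 0.0757126
P(Line I | the observation) = 0.00944457 / 0.0757126 ≈ 0.1247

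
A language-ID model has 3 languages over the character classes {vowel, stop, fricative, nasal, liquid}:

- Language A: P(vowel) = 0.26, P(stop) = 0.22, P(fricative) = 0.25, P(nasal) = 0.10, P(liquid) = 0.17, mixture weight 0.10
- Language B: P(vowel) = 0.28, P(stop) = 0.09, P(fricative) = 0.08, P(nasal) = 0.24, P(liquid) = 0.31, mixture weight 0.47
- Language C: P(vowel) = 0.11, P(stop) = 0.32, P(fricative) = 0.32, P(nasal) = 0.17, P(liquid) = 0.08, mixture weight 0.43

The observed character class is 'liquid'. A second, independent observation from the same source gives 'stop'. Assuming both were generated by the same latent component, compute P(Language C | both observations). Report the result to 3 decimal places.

P(component k | x) = P(Z=k)·f_k(x) / marginal(x), where marginal(x) = Σ_j P(Z=j)·f_j(x).
Since both observations come from the same component, the likelihood for component k is f_k(x₁)·f_k(x₂).
  L_A = [P(liquid | comp) = 0.17] × [0.22] = 0.0374
  L_B = [P(liquid | comp) = 0.31] × [0.09] = 0.0279
  L_C = [P(liquid | comp) = 0.08] × [0.32] = 0.0256
Weight by the priors:
  P(Z=A)·L_A = 0.10 × 0.0374 = 0.00374
  P(Z=B)·L_B = 0.47 × 0.0279 = 0.013113
  P(Z=C)·L_C = 0.43 × 0.0256 = 0.011008
Evidence: 0.00374 + 0.013113 + 0.011008 = 0.027861
P(Language C | x₁,x₂) ≈ 0.395

0.395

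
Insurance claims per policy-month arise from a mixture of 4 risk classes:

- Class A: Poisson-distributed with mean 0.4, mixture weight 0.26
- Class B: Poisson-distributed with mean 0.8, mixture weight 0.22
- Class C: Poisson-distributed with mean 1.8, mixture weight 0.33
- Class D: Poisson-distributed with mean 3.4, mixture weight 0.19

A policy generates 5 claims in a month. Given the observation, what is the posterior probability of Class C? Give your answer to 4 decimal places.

0.2612

P(component k | x) = P(Z=k)·f_k(x) / marginal(x), where marginal(x) = Σ_j P(Z=j)·f_j(x).
Evaluate each component's likelihood at the observed value:
  L_A = 5.72006e-05
  L_B = 0.00122697
  L_C = 0.0260286
  L_D = 0.126361
Prior × likelihood for each component:
  P(Z=A)·L_A = 0.26 × 5.72006e-05 = 1.48722e-05
  P(Z=B)·L_B = 0.22 × 0.00122697 = 0.000269933
  P(Z=C)·L_C = 0.33 × 0.0260286 = 0.00858945
  P(Z=D)·L_D = 0.19 × 0.126361 = 0.0240085
Evidence: 1.48722e-05 + 0.000269933 + 0.00858945 + 0.0240085 = 0.0328828
Responsibility of Class C: 0.00858945 / 0.0328828 ≈ 0.2612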